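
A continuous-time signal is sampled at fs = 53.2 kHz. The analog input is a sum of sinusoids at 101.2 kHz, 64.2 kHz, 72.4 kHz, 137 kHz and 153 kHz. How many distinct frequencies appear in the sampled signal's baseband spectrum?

fs/2 = 26.6 kHz.
101.2 kHz mod fs = 48 kHz.
48 kHz > fs/2 = 26.6 kHz, folds to fs − 48 kHz = 5.2 kHz.
64.2 kHz mod fs = 11 kHz.
11 kHz ≤ fs/2 = 26.6 kHz, appears at 11 kHz.
72.4 kHz mod fs = 19.2 kHz.
19.2 kHz ≤ fs/2 = 26.6 kHz, appears at 19.2 kHz.
137 kHz mod fs = 30.6 kHz.
30.6 kHz > fs/2 = 26.6 kHz, folds to fs − 30.6 kHz = 22.6 kHz.
153 kHz mod fs = 46.6 kHz.
46.6 kHz > fs/2 = 26.6 kHz, folds to fs − 46.6 kHz = 6.6 kHz.
Distinct values: {5.2 kHz, 6.6 kHz, 11 kHz, 19.2 kHz, 22.6 kHz} → 5.

5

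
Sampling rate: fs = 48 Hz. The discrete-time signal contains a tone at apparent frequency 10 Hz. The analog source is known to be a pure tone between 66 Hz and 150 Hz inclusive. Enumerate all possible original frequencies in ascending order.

86 Hz, 106 Hz, 134 Hz

Frequencies that alias to 10 Hz are k·fs ± 10 Hz for integer k ≥ 0.
k=0: 10 Hz.
k=1: 38 Hz, 58 Hz.
k=2: 86 Hz, 106 Hz.
k=3: 134 Hz, 154 Hz.
k=4: 182 Hz, 202 Hz.
Within [66 Hz, 150 Hz]: 86 Hz, 106 Hz, 134 Hz.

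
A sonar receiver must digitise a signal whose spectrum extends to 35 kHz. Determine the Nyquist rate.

70 kHz

Nyquist rate = 2 × 35 kHz = 70 kHz.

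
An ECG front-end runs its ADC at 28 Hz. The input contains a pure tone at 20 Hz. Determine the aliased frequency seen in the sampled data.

20 Hz > fs/2 = 14 Hz, folds to fs − 20 Hz = 8 Hz.

8 Hz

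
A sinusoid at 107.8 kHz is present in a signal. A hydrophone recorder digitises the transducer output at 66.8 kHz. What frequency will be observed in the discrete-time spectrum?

107.8 kHz mod fs = 41 kHz.
41 kHz > fs/2 = 33.4 kHz, folds to fs − 41 kHz = 25.8 kHz.

25.8 kHz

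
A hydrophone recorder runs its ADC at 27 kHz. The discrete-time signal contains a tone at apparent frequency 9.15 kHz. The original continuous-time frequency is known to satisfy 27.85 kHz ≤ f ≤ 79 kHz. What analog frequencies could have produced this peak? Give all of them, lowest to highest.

Frequencies that alias to 9.15 kHz are k·fs ± 9.15 kHz for integer k ≥ 0.
k=0: 9.15 kHz.
k=1: 17.85 kHz, 36.15 kHz.
k=2: 44.85 kHz, 63.15 kHz.
k=3: 71.85 kHz, 90.15 kHz.
k=4: 98.85 kHz, 117.15 kHz.
Within [27.85 kHz, 79 kHz]: 36.15 kHz, 44.85 kHz, 63.15 kHz, 71.85 kHz.

36.15 kHz, 44.85 kHz, 63.15 kHz, 71.85 kHz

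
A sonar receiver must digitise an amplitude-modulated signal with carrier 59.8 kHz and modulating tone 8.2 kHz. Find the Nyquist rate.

AM sidebands sit at fc ± fm = 51.6 kHz and 68 kHz.
Highest-frequency component: 68 kHz.
Nyquist rate = 2 × 68 kHz = 136 kHz.

136 kHz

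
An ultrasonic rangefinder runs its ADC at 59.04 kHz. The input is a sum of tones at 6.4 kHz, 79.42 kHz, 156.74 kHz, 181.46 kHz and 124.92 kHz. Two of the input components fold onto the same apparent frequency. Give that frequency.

fs/2 = 29.52 kHz.
6.4 kHz ≤ fs/2 = 29.52 kHz, passes unchanged.
79.42 kHz mod fs = 20.38 kHz.
20.38 kHz ≤ fs/2 = 29.52 kHz, appears at 20.38 kHz.
156.74 kHz mod fs = 38.66 kHz.
38.66 kHz > fs/2 = 29.52 kHz, folds to fs − 38.66 kHz = 20.38 kHz.
181.46 kHz mod fs = 4.34 kHz.
4.34 kHz ≤ fs/2 = 29.52 kHz, appears at 4.34 kHz.
124.92 kHz mod fs = 6.84 kHz.
6.84 kHz ≤ fs/2 = 29.52 kHz, appears at 6.84 kHz.
79.42 kHz and 156.74 kHz both map to 20.38 kHz.

20.38 kHz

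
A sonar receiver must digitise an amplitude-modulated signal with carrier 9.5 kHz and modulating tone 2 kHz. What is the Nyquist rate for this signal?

AM sidebands sit at fc ± fm = 7.5 kHz and 11.5 kHz.
Highest-frequency component: 11.5 kHz.
Nyquist rate = 2 × 11.5 kHz = 23 kHz.

23 kHz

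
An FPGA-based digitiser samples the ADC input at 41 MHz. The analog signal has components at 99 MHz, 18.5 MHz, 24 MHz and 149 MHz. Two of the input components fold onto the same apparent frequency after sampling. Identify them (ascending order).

24 MHz, 99 MHz

fs/2 = 20.5 MHz.
99 MHz mod fs = 17 MHz.
17 MHz ≤ fs/2 = 20.5 MHz, appears at 17 MHz.
18.5 MHz ≤ fs/2 = 20.5 MHz, passes unchanged.
24 MHz > fs/2 = 20.5 MHz, folds to fs − 24 MHz = 17 MHz.
149 MHz mod fs = 26 MHz.
26 MHz > fs/2 = 20.5 MHz, folds to fs − 26 MHz = 15 MHz.
24 MHz and 99 MHz both map to 17 MHz.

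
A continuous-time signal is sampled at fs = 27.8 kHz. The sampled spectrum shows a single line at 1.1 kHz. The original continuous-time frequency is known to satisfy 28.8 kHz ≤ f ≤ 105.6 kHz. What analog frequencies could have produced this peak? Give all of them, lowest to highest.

Frequencies that alias to 1.1 kHz are k·fs ± 1.1 kHz for integer k ≥ 0.
k=0: 1.1 kHz.
k=1: 26.7 kHz, 28.9 kHz.
k=2: 54.5 kHz, 56.7 kHz.
k=3: 82.3 kHz, 84.5 kHz.
k=4: 110.1 kHz, 112.3 kHz.
Within [28.8 kHz, 105.6 kHz]: 28.9 kHz, 54.5 kHz, 56.7 kHz, 82.3 kHz, 84.5 kHz.

28.9 kHz, 54.5 kHz, 56.7 kHz, 82.3 kHz, 84.5 kHz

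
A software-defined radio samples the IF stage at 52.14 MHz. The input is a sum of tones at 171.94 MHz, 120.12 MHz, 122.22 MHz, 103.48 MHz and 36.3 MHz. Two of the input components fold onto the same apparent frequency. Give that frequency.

15.84 MHz

fs/2 = 26.07 MHz.
171.94 MHz mod fs = 15.52 MHz.
15.52 MHz ≤ fs/2 = 26.07 MHz, appears at 15.52 MHz.
120.12 MHz mod fs = 15.84 MHz.
15.84 MHz ≤ fs/2 = 26.07 MHz, appears at 15.84 MHz.
122.22 MHz mod fs = 17.94 MHz.
17.94 MHz ≤ fs/2 = 26.07 MHz, appears at 17.94 MHz.
103.48 MHz mod fs = 51.34 MHz.
51.34 MHz > fs/2 = 26.07 MHz, folds to fs − 51.34 MHz = 0.8 MHz.
36.3 MHz > fs/2 = 26.07 MHz, folds to fs − 36.3 MHz = 15.84 MHz.
36.3 MHz and 120.12 MHz both map to 15.84 MHz.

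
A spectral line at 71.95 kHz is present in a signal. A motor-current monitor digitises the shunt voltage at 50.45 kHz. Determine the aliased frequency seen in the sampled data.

71.95 kHz mod fs = 21.5 kHz.
21.5 kHz ≤ fs/2 = 25.225 kHz, appears at 21.5 kHz.

21.5 kHz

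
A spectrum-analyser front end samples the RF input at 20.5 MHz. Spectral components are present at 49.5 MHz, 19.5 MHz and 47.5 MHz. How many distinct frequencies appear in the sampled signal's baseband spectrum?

fs/2 = 10.25 MHz.
49.5 MHz mod fs = 8.5 MHz.
8.5 MHz ≤ fs/2 = 10.25 MHz, appears at 8.5 MHz.
19.5 MHz > fs/2 = 10.25 MHz, folds to fs − 19.5 MHz = 1 MHz.
47.5 MHz mod fs = 6.5 MHz.
6.5 MHz ≤ fs/2 = 10.25 MHz, appears at 6.5 MHz.
Distinct values: {1 MHz, 6.5 MHz, 8.5 MHz} → 3.

3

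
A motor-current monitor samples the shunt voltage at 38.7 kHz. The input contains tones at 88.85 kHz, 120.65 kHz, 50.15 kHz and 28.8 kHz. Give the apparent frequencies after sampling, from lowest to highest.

4.55 kHz, 9.9 kHz, 11.45 kHz

fs/2 = 19.35 kHz.
88.85 kHz mod fs = 11.45 kHz.
11.45 kHz ≤ fs/2 = 19.35 kHz, appears at 11.45 kHz.
120.65 kHz mod fs = 4.55 kHz.
4.55 kHz ≤ fs/2 = 19.35 kHz, appears at 4.55 kHz.
50.15 kHz mod fs = 11.45 kHz.
11.45 kHz ≤ fs/2 = 19.35 kHz, appears at 11.45 kHz.
28.8 kHz > fs/2 = 19.35 kHz, folds to fs − 28.8 kHz = 9.9 kHz.
Distinct values: {4.55 kHz, 9.9 kHz, 11.45 kHz}.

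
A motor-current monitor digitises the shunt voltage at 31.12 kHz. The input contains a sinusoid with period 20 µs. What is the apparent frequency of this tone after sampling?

T = 20 µs → f = 1/T = 50 kHz.
50 kHz mod fs = 18.88 kHz.
18.88 kHz > fs/2 = 15.56 kHz, folds to fs − 18.88 kHz = 12.24 kHz.

12.24 kHz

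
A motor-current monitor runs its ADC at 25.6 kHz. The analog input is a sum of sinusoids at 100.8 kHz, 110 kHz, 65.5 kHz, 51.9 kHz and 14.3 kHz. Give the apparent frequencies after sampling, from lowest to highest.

fs/2 = 12.8 kHz.
100.8 kHz mod fs = 24 kHz.
24 kHz > fs/2 = 12.8 kHz, folds to fs − 24 kHz = 1.6 kHz.
110 kHz mod fs = 7.6 kHz.
7.6 kHz ≤ fs/2 = 12.8 kHz, appears at 7.6 kHz.
65.5 kHz mod fs = 14.3 kHz.
14.3 kHz > fs/2 = 12.8 kHz, folds to fs − 14.3 kHz = 11.3 kHz.
51.9 kHz mod fs = 0.7 kHz.
0.7 kHz ≤ fs/2 = 12.8 kHz, appears at 0.7 kHz.
14.3 kHz > fs/2 = 12.8 kHz, folds to fs − 14.3 kHz = 11.3 kHz.
Distinct values: {0.7 kHz, 1.6 kHz, 7.6 kHz, 11.3 kHz}.

0.7 kHz, 1.6 kHz, 7.6 kHz, 11.3 kHz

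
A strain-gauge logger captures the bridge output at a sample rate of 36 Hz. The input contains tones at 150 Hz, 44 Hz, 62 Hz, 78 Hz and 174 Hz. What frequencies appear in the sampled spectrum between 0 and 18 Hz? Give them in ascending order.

fs/2 = 18 Hz.
150 Hz mod fs = 6 Hz.
6 Hz ≤ fs/2 = 18 Hz, appears at 6 Hz.
44 Hz mod fs = 8 Hz.
8 Hz ≤ fs/2 = 18 Hz, appears at 8 Hz.
62 Hz mod fs = 26 Hz.
26 Hz > fs/2 = 18 Hz, folds to fs − 26 Hz = 10 Hz.
78 Hz mod fs = 6 Hz.
6 Hz ≤ fs/2 = 18 Hz, appears at 6 Hz.
174 Hz mod fs = 30 Hz.
30 Hz > fs/2 = 18 Hz, folds to fs − 30 Hz = 6 Hz.
Distinct values: {6 Hz, 8 Hz, 10 Hz}.

6 Hz, 8 Hz, 10 Hz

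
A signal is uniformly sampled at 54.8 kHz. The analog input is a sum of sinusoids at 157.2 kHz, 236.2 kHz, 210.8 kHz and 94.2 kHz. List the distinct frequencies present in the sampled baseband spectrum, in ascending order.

fs/2 = 27.4 kHz.
157.2 kHz mod fs = 47.6 kHz.
47.6 kHz > fs/2 = 27.4 kHz, folds to fs − 47.6 kHz = 7.2 kHz.
236.2 kHz mod fs = 17 kHz.
17 kHz ≤ fs/2 = 27.4 kHz, appears at 17 kHz.
210.8 kHz mod fs = 46.4 kHz.
46.4 kHz > fs/2 = 27.4 kHz, folds to fs − 46.4 kHz = 8.4 kHz.
94.2 kHz mod fs = 39.4 kHz.
39.4 kHz > fs/2 = 27.4 kHz, folds to fs − 39.4 kHz = 15.4 kHz.
Distinct values: {7.2 kHz, 8.4 kHz, 15.4 kHz, 17 kHz}.

7.2 kHz, 8.4 kHz, 15.4 kHz, 17 kHz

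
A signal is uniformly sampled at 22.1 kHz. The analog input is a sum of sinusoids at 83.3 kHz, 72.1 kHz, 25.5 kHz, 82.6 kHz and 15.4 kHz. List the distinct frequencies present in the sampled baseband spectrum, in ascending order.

fs/2 = 11.05 kHz.
83.3 kHz mod fs = 17 kHz.
17 kHz > fs/2 = 11.05 kHz, folds to fs − 17 kHz = 5.1 kHz.
72.1 kHz mod fs = 5.8 kHz.
5.8 kHz ≤ fs/2 = 11.05 kHz, appears at 5.8 kHz.
25.5 kHz mod fs = 3.4 kHz.
3.4 kHz ≤ fs/2 = 11.05 kHz, appears at 3.4 kHz.
82.6 kHz mod fs = 16.3 kHz.
16.3 kHz > fs/2 = 11.05 kHz, folds to fs − 16.3 kHz = 5.8 kHz.
15.4 kHz > fs/2 = 11.05 kHz, folds to fs − 15.4 kHz = 6.7 kHz.
Distinct values: {3.4 kHz, 5.1 kHz, 5.8 kHz, 6.7 kHz}.

3.4 kHz, 5.1 kHz, 5.8 kHz, 6.7 kHz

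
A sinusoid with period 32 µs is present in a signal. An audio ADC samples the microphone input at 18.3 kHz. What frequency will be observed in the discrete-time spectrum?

5.35 kHz

T = 32 µs → f = 1/T = 31.25 kHz.
31.25 kHz mod fs = 12.95 kHz.
12.95 kHz > fs/2 = 9.15 kHz, folds to fs − 12.95 kHz = 5.35 kHz.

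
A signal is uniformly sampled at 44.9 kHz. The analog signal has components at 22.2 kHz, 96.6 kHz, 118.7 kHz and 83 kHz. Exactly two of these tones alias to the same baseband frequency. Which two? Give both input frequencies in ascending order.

83 kHz, 96.6 kHz

fs/2 = 22.45 kHz.
22.2 kHz ≤ fs/2 = 22.45 kHz, passes unchanged.
96.6 kHz mod fs = 6.8 kHz.
6.8 kHz ≤ fs/2 = 22.45 kHz, appears at 6.8 kHz.
118.7 kHz mod fs = 28.9 kHz.
28.9 kHz > fs/2 = 22.45 kHz, folds to fs − 28.9 kHz = 16 kHz.
83 kHz mod fs = 38.1 kHz.
38.1 kHz > fs/2 = 22.45 kHz, folds to fs − 38.1 kHz = 6.8 kHz.
83 kHz and 96.6 kHz both map to 6.8 kHz.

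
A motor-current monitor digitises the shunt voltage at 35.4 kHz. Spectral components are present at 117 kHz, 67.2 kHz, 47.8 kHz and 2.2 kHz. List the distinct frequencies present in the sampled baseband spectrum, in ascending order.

fs/2 = 17.7 kHz.
117 kHz mod fs = 10.8 kHz.
10.8 kHz ≤ fs/2 = 17.7 kHz, appears at 10.8 kHz.
67.2 kHz mod fs = 31.8 kHz.
31.8 kHz > fs/2 = 17.7 kHz, folds to fs − 31.8 kHz = 3.6 kHz.
47.8 kHz mod fs = 12.4 kHz.
12.4 kHz ≤ fs/2 = 17.7 kHz, appears at 12.4 kHz.
2.2 kHz ≤ fs/2 = 17.7 kHz, passes unchanged.
Distinct values: {2.2 kHz, 3.6 kHz, 10.8 kHz, 12.4 kHz}.

2.2 kHz, 3.6 kHz, 10.8 kHz, 12.4 kHz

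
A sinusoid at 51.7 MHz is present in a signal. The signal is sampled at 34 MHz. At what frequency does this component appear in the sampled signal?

16.3 MHz

51.7 MHz mod fs = 17.7 MHz.
17.7 MHz > fs/2 = 17 MHz, folds to fs − 17.7 MHz = 16.3 MHz.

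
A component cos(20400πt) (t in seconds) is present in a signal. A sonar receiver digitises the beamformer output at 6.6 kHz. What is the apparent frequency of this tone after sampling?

3 kHz

ω = 20400π rad/s → f = ω/(2π) = 10200 Hz = 10.2 kHz.
10.2 kHz mod fs = 3.6 kHz.
3.6 kHz > fs/2 = 3.3 kHz, folds to fs − 3.6 kHz = 3 kHz.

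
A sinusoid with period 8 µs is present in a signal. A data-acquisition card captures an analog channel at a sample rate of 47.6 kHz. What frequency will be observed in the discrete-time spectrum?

T = 8 µs → f = 1/T = 125 kHz.
125 kHz mod fs = 29.8 kHz.
29.8 kHz > fs/2 = 23.8 kHz, folds to fs − 29.8 kHz = 17.8 kHz.

17.8 kHz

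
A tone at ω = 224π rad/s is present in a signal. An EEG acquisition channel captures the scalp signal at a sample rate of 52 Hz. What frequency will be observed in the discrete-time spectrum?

8 Hz

ω = 224π rad/s → f = ω/(2π) = 112 Hz.
112 Hz mod fs = 8 Hz.
8 Hz ≤ fs/2 = 26 Hz, appears at 8 Hz.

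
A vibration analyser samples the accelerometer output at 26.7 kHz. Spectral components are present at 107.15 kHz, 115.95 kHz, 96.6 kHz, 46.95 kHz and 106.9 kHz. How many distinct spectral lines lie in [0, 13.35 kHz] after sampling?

fs/2 = 13.35 kHz.
107.15 kHz mod fs = 0.35 kHz.
0.35 kHz ≤ fs/2 = 13.35 kHz, appears at 0.35 kHz.
115.95 kHz mod fs = 9.15 kHz.
9.15 kHz ≤ fs/2 = 13.35 kHz, appears at 9.15 kHz.
96.6 kHz mod fs = 16.5 kHz.
16.5 kHz > fs/2 = 13.35 kHz, folds to fs − 16.5 kHz = 10.2 kHz.
46.95 kHz mod fs = 20.25 kHz.
20.25 kHz > fs/2 = 13.35 kHz, folds to fs − 20.25 kHz = 6.45 kHz.
106.9 kHz mod fs = 0.1 kHz.
0.1 kHz ≤ fs/2 = 13.35 kHz, appears at 0.1 kHz.
Distinct values: {0.1 kHz, 0.35 kHz, 6.45 kHz, 9.15 kHz, 10.2 kHz} → 5.

5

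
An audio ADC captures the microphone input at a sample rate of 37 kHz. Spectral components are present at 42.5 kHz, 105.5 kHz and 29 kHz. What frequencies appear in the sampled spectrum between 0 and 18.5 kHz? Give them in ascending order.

5.5 kHz, 8 kHz

fs/2 = 18.5 kHz.
42.5 kHz mod fs = 5.5 kHz.
5.5 kHz ≤ fs/2 = 18.5 kHz, appears at 5.5 kHz.
105.5 kHz mod fs = 31.5 kHz.
31.5 kHz > fs/2 = 18.5 kHz, folds to fs − 31.5 kHz = 5.5 kHz.
29 kHz > fs/2 = 18.5 kHz, folds to fs − 29 kHz = 8 kHz.
Distinct values: {5.5 kHz, 8 kHz}.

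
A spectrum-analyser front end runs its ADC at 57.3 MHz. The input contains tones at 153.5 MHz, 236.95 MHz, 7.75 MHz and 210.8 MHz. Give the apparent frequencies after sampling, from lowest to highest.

fs/2 = 28.65 MHz.
153.5 MHz mod fs = 38.9 MHz.
38.9 MHz > fs/2 = 28.65 MHz, folds to fs − 38.9 MHz = 18.4 MHz.
236.95 MHz mod fs = 7.75 MHz.
7.75 MHz ≤ fs/2 = 28.65 MHz, appears at 7.75 MHz.
7.75 MHz ≤ fs/2 = 28.65 MHz, passes unchanged.
210.8 MHz mod fs = 38.9 MHz.
38.9 MHz > fs/2 = 28.65 MHz, folds to fs − 38.9 MHz = 18.4 MHz.
Distinct values: {7.75 MHz, 18.4 MHz}.

7.75 MHz, 18.4 MHz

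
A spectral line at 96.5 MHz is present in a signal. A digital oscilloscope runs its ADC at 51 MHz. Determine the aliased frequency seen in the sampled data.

5.5 MHz

96.5 MHz mod fs = 45.5 MHz.
45.5 MHz > fs/2 = 25.5 MHz, folds to fs − 45.5 MHz = 5.5 MHz.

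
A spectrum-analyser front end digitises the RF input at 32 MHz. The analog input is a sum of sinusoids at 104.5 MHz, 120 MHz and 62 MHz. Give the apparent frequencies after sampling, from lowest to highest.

2 MHz, 8 MHz, 8.5 MHz

fs/2 = 16 MHz.
104.5 MHz mod fs = 8.5 MHz.
8.5 MHz ≤ fs/2 = 16 MHz, appears at 8.5 MHz.
120 MHz mod fs = 24 MHz.
24 MHz > fs/2 = 16 MHz, folds to fs − 24 MHz = 8 MHz.
62 MHz mod fs = 30 MHz.
30 MHz > fs/2 = 16 MHz, folds to fs − 30 MHz = 2 MHz.
Distinct values: {2 MHz, 8 MHz, 8.5 MHz}.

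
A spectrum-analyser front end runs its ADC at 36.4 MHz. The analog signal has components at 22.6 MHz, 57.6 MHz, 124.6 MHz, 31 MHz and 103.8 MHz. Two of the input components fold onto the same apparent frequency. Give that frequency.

5.4 MHz

fs/2 = 18.2 MHz.
22.6 MHz > fs/2 = 18.2 MHz, folds to fs − 22.6 MHz = 13.8 MHz.
57.6 MHz mod fs = 21.2 MHz.
21.2 MHz > fs/2 = 18.2 MHz, folds to fs − 21.2 MHz = 15.2 MHz.
124.6 MHz mod fs = 15.4 MHz.
15.4 MHz ≤ fs/2 = 18.2 MHz, appears at 15.4 MHz.
31 MHz > fs/2 = 18.2 MHz, folds to fs − 31 MHz = 5.4 MHz.
103.8 MHz mod fs = 31 MHz.
31 MHz > fs/2 = 18.2 MHz, folds to fs − 31 MHz = 5.4 MHz.
31 MHz and 103.8 MHz both map to 5.4 MHz.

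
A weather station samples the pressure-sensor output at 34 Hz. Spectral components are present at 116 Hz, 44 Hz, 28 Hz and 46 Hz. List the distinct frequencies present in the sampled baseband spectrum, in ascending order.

6 Hz, 10 Hz, 12 Hz, 14 Hz

fs/2 = 17 Hz.
116 Hz mod fs = 14 Hz.
14 Hz ≤ fs/2 = 17 Hz, appears at 14 Hz.
44 Hz mod fs = 10 Hz.
10 Hz ≤ fs/2 = 17 Hz, appears at 10 Hz.
28 Hz > fs/2 = 17 Hz, folds to fs − 28 Hz = 6 Hz.
46 Hz mod fs = 12 Hz.
12 Hz ≤ fs/2 = 17 Hz, appears at 12 Hz.
Distinct values: {6 Hz, 10 Hz, 12 Hz, 14 Hz}.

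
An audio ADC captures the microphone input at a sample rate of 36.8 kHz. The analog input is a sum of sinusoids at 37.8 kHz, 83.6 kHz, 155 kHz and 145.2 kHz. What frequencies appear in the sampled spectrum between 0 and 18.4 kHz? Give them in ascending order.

fs/2 = 18.4 kHz.
37.8 kHz mod fs = 1 kHz.
1 kHz ≤ fs/2 = 18.4 kHz, appears at 1 kHz.
83.6 kHz mod fs = 10 kHz.
10 kHz ≤ fs/2 = 18.4 kHz, appears at 10 kHz.
155 kHz mod fs = 7.8 kHz.
7.8 kHz ≤ fs/2 = 18.4 kHz, appears at 7.8 kHz.
145.2 kHz mod fs = 34.8 kHz.
34.8 kHz > fs/2 = 18.4 kHz, folds to fs − 34.8 kHz = 2 kHz.
Distinct values: {1 kHz, 2 kHz, 7.8 kHz, 10 kHz}.

1 kHz, 2 kHz, 7.8 kHz, 10 kHz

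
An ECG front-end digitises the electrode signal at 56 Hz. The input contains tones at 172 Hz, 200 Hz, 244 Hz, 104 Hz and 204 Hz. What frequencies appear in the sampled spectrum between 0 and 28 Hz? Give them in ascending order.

4 Hz, 8 Hz, 20 Hz, 24 Hz

fs/2 = 28 Hz.
172 Hz mod fs = 4 Hz.
4 Hz ≤ fs/2 = 28 Hz, appears at 4 Hz.
200 Hz mod fs = 32 Hz.
32 Hz > fs/2 = 28 Hz, folds to fs − 32 Hz = 24 Hz.
244 Hz mod fs = 20 Hz.
20 Hz ≤ fs/2 = 28 Hz, appears at 20 Hz.
104 Hz mod fs = 48 Hz.
48 Hz > fs/2 = 28 Hz, folds to fs − 48 Hz = 8 Hz.
204 Hz mod fs = 36 Hz.
36 Hz > fs/2 = 28 Hz, folds to fs − 36 Hz = 20 Hz.
Distinct values: {4 Hz, 8 Hz, 20 Hz, 24 Hz}.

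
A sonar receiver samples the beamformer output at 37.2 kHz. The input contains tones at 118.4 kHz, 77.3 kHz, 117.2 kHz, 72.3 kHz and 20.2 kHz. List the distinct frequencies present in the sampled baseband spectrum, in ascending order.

2.1 kHz, 2.9 kHz, 5.6 kHz, 6.8 kHz, 17 kHz

fs/2 = 18.6 kHz.
118.4 kHz mod fs = 6.8 kHz.
6.8 kHz ≤ fs/2 = 18.6 kHz, appears at 6.8 kHz.
77.3 kHz mod fs = 2.9 kHz.
2.9 kHz ≤ fs/2 = 18.6 kHz, appears at 2.9 kHz.
117.2 kHz mod fs = 5.6 kHz.
5.6 kHz ≤ fs/2 = 18.6 kHz, appears at 5.6 kHz.
72.3 kHz mod fs = 35.1 kHz.
35.1 kHz > fs/2 = 18.6 kHz, folds to fs − 35.1 kHz = 2.1 kHz.
20.2 kHz > fs/2 = 18.6 kHz, folds to fs − 20.2 kHz = 17 kHz.
Distinct values: {2.1 kHz, 2.9 kHz, 5.6 kHz, 6.8 kHz, 17 kHz}.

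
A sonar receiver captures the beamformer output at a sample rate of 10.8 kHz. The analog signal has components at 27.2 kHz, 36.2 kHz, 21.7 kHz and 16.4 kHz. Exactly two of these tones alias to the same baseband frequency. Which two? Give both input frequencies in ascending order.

fs/2 = 5.4 kHz.
27.2 kHz mod fs = 5.6 kHz.
5.6 kHz > fs/2 = 5.4 kHz, folds to fs − 5.6 kHz = 5.2 kHz.
36.2 kHz mod fs = 3.8 kHz.
3.8 kHz ≤ fs/2 = 5.4 kHz, appears at 3.8 kHz.
21.7 kHz mod fs = 0.1 kHz.
0.1 kHz ≤ fs/2 = 5.4 kHz, appears at 0.1 kHz.
16.4 kHz mod fs = 5.6 kHz.
5.6 kHz > fs/2 = 5.4 kHz, folds to fs − 5.6 kHz = 5.2 kHz.
16.4 kHz and 27.2 kHz both map to 5.2 kHz.

16.4 kHz, 27.2 kHz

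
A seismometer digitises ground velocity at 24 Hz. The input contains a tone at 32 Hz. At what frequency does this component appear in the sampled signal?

32 Hz mod fs = 8 Hz.
8 Hz ≤ fs/2 = 12 Hz, appears at 8 Hz.

8 Hz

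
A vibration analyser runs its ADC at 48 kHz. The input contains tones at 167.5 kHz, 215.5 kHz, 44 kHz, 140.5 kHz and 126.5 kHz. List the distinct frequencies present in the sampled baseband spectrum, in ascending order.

3.5 kHz, 4 kHz, 17.5 kHz, 23.5 kHz

fs/2 = 24 kHz.
167.5 kHz mod fs = 23.5 kHz.
23.5 kHz ≤ fs/2 = 24 kHz, appears at 23.5 kHz.
215.5 kHz mod fs = 23.5 kHz.
23.5 kHz ≤ fs/2 = 24 kHz, appears at 23.5 kHz.
44 kHz > fs/2 = 24 kHz, folds to fs − 44 kHz = 4 kHz.
140.5 kHz mod fs = 44.5 kHz.
44.5 kHz > fs/2 = 24 kHz, folds to fs − 44.5 kHz = 3.5 kHz.
126.5 kHz mod fs = 30.5 kHz.
30.5 kHz > fs/2 = 24 kHz, folds to fs − 30.5 kHz = 17.5 kHz.
Distinct values: {3.5 kHz, 4 kHz, 17.5 kHz, 23.5 kHz}.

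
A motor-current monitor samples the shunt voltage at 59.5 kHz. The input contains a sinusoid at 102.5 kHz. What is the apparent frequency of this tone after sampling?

102.5 kHz mod fs = 43 kHz.
43 kHz > fs/2 = 29.75 kHz, folds to fs − 43 kHz = 16.5 kHz.

16.5 kHz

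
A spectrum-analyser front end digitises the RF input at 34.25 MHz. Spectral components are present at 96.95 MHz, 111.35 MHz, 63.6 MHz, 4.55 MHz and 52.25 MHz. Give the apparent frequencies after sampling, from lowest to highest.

4.55 MHz, 4.9 MHz, 5.8 MHz, 8.6 MHz, 16.25 MHz

fs/2 = 17.125 MHz.
96.95 MHz mod fs = 28.45 MHz.
28.45 MHz > fs/2 = 17.125 MHz, folds to fs − 28.45 MHz = 5.8 MHz.
111.35 MHz mod fs = 8.6 MHz.
8.6 MHz ≤ fs/2 = 17.125 MHz, appears at 8.6 MHz.
63.6 MHz mod fs = 29.35 MHz.
29.35 MHz > fs/2 = 17.125 MHz, folds to fs − 29.35 MHz = 4.9 MHz.
4.55 MHz ≤ fs/2 = 17.125 MHz, passes unchanged.
52.25 MHz mod fs = 18 MHz.
18 MHz > fs/2 = 17.125 MHz, folds to fs − 18 MHz = 16.25 MHz.
Distinct values: {4.55 MHz, 4.9 MHz, 5.8 MHz, 8.6 MHz, 16.25 MHz}.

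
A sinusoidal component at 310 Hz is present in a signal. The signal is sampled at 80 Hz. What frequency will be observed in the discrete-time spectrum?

310 Hz mod fs = 70 Hz.
70 Hz > fs/2 = 40 Hz, folds to fs − 70 Hz = 10 Hz.

10 Hz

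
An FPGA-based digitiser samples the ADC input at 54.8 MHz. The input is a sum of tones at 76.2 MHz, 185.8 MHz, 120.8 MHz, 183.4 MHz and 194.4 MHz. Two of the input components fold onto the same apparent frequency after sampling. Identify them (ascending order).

fs/2 = 27.4 MHz.
76.2 MHz mod fs = 21.4 MHz.
21.4 MHz ≤ fs/2 = 27.4 MHz, appears at 21.4 MHz.
185.8 MHz mod fs = 21.4 MHz.
21.4 MHz ≤ fs/2 = 27.4 MHz, appears at 21.4 MHz.
120.8 MHz mod fs = 11.2 MHz.
11.2 MHz ≤ fs/2 = 27.4 MHz, appears at 11.2 MHz.
183.4 MHz mod fs = 19 MHz.
19 MHz ≤ fs/2 = 27.4 MHz, appears at 19 MHz.
194.4 MHz mod fs = 30 MHz.
30 MHz > fs/2 = 27.4 MHz, folds to fs − 30 MHz = 24.8 MHz.
76.2 MHz and 185.8 MHz both map to 21.4 MHz.

76.2 MHz, 185.8 MHz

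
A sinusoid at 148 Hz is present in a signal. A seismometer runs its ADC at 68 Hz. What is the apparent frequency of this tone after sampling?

12 Hz

148 Hz mod fs = 12 Hz.
12 Hz ≤ fs/2 = 34 Hz, appears at 12 Hz.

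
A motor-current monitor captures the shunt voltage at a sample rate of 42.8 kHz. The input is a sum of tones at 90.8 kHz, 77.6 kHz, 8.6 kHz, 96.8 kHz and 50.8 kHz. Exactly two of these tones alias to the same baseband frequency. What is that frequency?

fs/2 = 21.4 kHz.
90.8 kHz mod fs = 5.2 kHz.
5.2 kHz ≤ fs/2 = 21.4 kHz, appears at 5.2 kHz.
77.6 kHz mod fs = 34.8 kHz.
34.8 kHz > fs/2 = 21.4 kHz, folds to fs − 34.8 kHz = 8 kHz.
8.6 kHz ≤ fs/2 = 21.4 kHz, passes unchanged.
96.8 kHz mod fs = 11.2 kHz.
11.2 kHz ≤ fs/2 = 21.4 kHz, appears at 11.2 kHz.
50.8 kHz mod fs = 8 kHz.
8 kHz ≤ fs/2 = 21.4 kHz, appears at 8 kHz.
50.8 kHz and 77.6 kHz both map to 8 kHz.

8 kHz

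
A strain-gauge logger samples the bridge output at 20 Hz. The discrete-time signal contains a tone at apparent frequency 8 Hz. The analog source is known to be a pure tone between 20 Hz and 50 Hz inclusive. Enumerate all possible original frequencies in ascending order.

28 Hz, 32 Hz, 48 Hz

Frequencies that alias to 8 Hz are k·fs ± 8 Hz for integer k ≥ 0.
k=0: 8 Hz.
k=1: 12 Hz, 28 Hz.
k=2: 32 Hz, 48 Hz.
k=3: 52 Hz, 68 Hz.
Within [20 Hz, 50 Hz]: 28 Hz, 32 Hz, 48 Hz.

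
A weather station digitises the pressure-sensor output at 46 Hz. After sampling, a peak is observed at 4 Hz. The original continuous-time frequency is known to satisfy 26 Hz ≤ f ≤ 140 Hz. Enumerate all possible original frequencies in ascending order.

42 Hz, 50 Hz, 88 Hz, 96 Hz, 134 Hz

Frequencies that alias to 4 Hz are k·fs ± 4 Hz for integer k ≥ 0.
k=0: 4 Hz.
k=1: 42 Hz, 50 Hz.
k=2: 88 Hz, 96 Hz.
k=3: 134 Hz, 142 Hz.
k=4: 180 Hz, 188 Hz.
Within [26 Hz, 140 Hz]: 42 Hz, 50 Hz, 88 Hz, 96 Hz, 134 Hz.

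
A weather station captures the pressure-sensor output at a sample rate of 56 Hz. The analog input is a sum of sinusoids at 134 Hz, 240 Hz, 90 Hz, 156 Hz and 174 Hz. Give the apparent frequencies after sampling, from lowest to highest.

fs/2 = 28 Hz.
134 Hz mod fs = 22 Hz.
22 Hz ≤ fs/2 = 28 Hz, appears at 22 Hz.
240 Hz mod fs = 16 Hz.
16 Hz ≤ fs/2 = 28 Hz, appears at 16 Hz.
90 Hz mod fs = 34 Hz.
34 Hz > fs/2 = 28 Hz, folds to fs − 34 Hz = 22 Hz.
156 Hz mod fs = 44 Hz.
44 Hz > fs/2 = 28 Hz, folds to fs − 44 Hz = 12 Hz.
174 Hz mod fs = 6 Hz.
6 Hz ≤ fs/2 = 28 Hz, appears at 6 Hz.
Distinct values: {6 Hz, 12 Hz, 16 Hz, 22 Hz}.

6 Hz, 12 Hz, 16 Hz, 22 Hz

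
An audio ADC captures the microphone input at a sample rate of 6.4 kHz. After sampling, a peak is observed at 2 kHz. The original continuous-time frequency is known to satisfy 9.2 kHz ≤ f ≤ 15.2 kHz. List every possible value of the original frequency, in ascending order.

10.8 kHz, 14.8 kHz

Frequencies that alias to 2 kHz are k·fs ± 2 kHz for integer k ≥ 0.
k=0: 2 kHz.
k=1: 4.4 kHz, 8.4 kHz.
k=2: 10.8 kHz, 14.8 kHz.
k=3: 17.2 kHz, 21.2 kHz.
Within [9.2 kHz, 15.2 kHz]: 10.8 kHz, 14.8 kHz.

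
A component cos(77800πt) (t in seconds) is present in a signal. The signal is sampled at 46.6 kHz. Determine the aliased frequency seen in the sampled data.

7.7 kHz

ω = 77800π rad/s → f = ω/(2π) = 38900 Hz = 38.9 kHz.
38.9 kHz > fs/2 = 23.3 kHz, folds to fs − 38.9 kHz = 7.7 kHz.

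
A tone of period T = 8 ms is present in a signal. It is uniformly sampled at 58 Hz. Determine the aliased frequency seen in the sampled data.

T = 8 ms → f = 1/T = 125 Hz.
125 Hz mod fs = 9 Hz.
9 Hz ≤ fs/2 = 29 Hz, appears at 9 Hz.

9 Hz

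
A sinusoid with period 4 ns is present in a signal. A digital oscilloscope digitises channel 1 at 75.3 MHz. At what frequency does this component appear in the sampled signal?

T = 4 ns → f = 1/T = 250 MHz.
250 MHz mod fs = 24.1 MHz.
24.1 MHz ≤ fs/2 = 37.65 MHz, appears at 24.1 MHz.

24.1 MHz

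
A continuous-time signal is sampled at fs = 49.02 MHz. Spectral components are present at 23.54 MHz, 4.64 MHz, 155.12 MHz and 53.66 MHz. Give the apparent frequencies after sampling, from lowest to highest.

4.64 MHz, 8.06 MHz, 23.54 MHz

fs/2 = 24.51 MHz.
23.54 MHz ≤ fs/2 = 24.51 MHz, passes unchanged.
4.64 MHz ≤ fs/2 = 24.51 MHz, passes unchanged.
155.12 MHz mod fs = 8.06 MHz.
8.06 MHz ≤ fs/2 = 24.51 MHz, appears at 8.06 MHz.
53.66 MHz mod fs = 4.64 MHz.
4.64 MHz ≤ fs/2 = 24.51 MHz, appears at 4.64 MHz.
Distinct values: {4.64 MHz, 8.06 MHz, 23.54 MHz}.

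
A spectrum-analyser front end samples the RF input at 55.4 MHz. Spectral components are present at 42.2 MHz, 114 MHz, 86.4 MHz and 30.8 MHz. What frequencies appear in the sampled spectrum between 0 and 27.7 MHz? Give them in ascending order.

3.2 MHz, 13.2 MHz, 24.4 MHz, 24.6 MHz

fs/2 = 27.7 MHz.
42.2 MHz > fs/2 = 27.7 MHz, folds to fs − 42.2 MHz = 13.2 MHz.
114 MHz mod fs = 3.2 MHz.
3.2 MHz ≤ fs/2 = 27.7 MHz, appears at 3.2 MHz.
86.4 MHz mod fs = 31 MHz.
31 MHz > fs/2 = 27.7 MHz, folds to fs − 31 MHz = 24.4 MHz.
30.8 MHz > fs/2 = 27.7 MHz, folds to fs − 30.8 MHz = 24.6 MHz.
Distinct values: {3.2 MHz, 13.2 MHz, 24.4 MHz, 24.6 MHz}.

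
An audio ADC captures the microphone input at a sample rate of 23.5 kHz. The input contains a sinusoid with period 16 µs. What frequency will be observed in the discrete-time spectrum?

T = 16 µs → f = 1/T = 62.5 kHz.
62.5 kHz mod fs = 15.5 kHz.
15.5 kHz > fs/2 = 11.75 kHz, folds to fs − 15.5 kHz = 8 kHz.

8 kHz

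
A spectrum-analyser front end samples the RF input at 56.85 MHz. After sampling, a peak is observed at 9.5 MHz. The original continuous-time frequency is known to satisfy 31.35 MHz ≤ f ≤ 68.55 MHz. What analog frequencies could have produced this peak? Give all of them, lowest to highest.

Frequencies that alias to 9.5 MHz are k·fs ± 9.5 MHz for integer k ≥ 0.
k=0: 9.5 MHz.
k=1: 47.35 MHz, 66.35 MHz.
k=2: 104.2 MHz, 123.2 MHz.
Within [31.35 MHz, 68.55 MHz]: 47.35 MHz, 66.35 MHz.

47.35 MHz, 66.35 MHz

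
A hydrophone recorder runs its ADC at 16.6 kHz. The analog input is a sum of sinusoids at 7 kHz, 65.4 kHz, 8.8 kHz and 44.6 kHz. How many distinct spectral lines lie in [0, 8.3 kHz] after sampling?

fs/2 = 8.3 kHz.
7 kHz ≤ fs/2 = 8.3 kHz, passes unchanged.
65.4 kHz mod fs = 15.6 kHz.
15.6 kHz > fs/2 = 8.3 kHz, folds to fs − 15.6 kHz = 1 kHz.
8.8 kHz > fs/2 = 8.3 kHz, folds to fs − 8.8 kHz = 7.8 kHz.
44.6 kHz mod fs = 11.4 kHz.
11.4 kHz > fs/2 = 8.3 kHz, folds to fs − 11.4 kHz = 5.2 kHz.
Distinct values: {1 kHz, 5.2 kHz, 7 kHz, 7.8 kHz} → 4.

4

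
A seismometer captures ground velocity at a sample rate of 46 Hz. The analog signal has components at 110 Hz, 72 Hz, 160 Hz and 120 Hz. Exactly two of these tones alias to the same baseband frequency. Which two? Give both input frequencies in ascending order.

110 Hz, 120 Hz

fs/2 = 23 Hz.
110 Hz mod fs = 18 Hz.
18 Hz ≤ fs/2 = 23 Hz, appears at 18 Hz.
72 Hz mod fs = 26 Hz.
26 Hz > fs/2 = 23 Hz, folds to fs − 26 Hz = 20 Hz.
160 Hz mod fs = 22 Hz.
22 Hz ≤ fs/2 = 23 Hz, appears at 22 Hz.
120 Hz mod fs = 28 Hz.
28 Hz > fs/2 = 23 Hz, folds to fs − 28 Hz = 18 Hz.
110 Hz and 120 Hz both map to 18 Hz.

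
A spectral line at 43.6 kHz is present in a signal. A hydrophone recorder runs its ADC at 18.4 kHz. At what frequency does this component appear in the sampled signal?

6.8 kHz

43.6 kHz mod fs = 6.8 kHz.
6.8 kHz ≤ fs/2 = 9.2 kHz, appears at 6.8 kHz.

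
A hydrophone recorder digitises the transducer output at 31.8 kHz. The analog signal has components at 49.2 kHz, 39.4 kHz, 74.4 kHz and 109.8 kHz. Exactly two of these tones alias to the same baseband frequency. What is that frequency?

fs/2 = 15.9 kHz.
49.2 kHz mod fs = 17.4 kHz.
17.4 kHz > fs/2 = 15.9 kHz, folds to fs − 17.4 kHz = 14.4 kHz.
39.4 kHz mod fs = 7.6 kHz.
7.6 kHz ≤ fs/2 = 15.9 kHz, appears at 7.6 kHz.
74.4 kHz mod fs = 10.8 kHz.
10.8 kHz ≤ fs/2 = 15.9 kHz, appears at 10.8 kHz.
109.8 kHz mod fs = 14.4 kHz.
14.4 kHz ≤ fs/2 = 15.9 kHz, appears at 14.4 kHz.
49.2 kHz and 109.8 kHz both map to 14.4 kHz.

14.4 kHz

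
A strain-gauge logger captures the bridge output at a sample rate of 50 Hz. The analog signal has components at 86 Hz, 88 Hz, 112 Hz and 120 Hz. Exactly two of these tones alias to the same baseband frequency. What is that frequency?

12 Hz

fs/2 = 25 Hz.
86 Hz mod fs = 36 Hz.
36 Hz > fs/2 = 25 Hz, folds to fs − 36 Hz = 14 Hz.
88 Hz mod fs = 38 Hz.
38 Hz > fs/2 = 25 Hz, folds to fs − 38 Hz = 12 Hz.
112 Hz mod fs = 12 Hz.
12 Hz ≤ fs/2 = 25 Hz, appears at 12 Hz.
120 Hz mod fs = 20 Hz.
20 Hz ≤ fs/2 = 25 Hz, appears at 20 Hz.
88 Hz and 112 Hz both map to 12 Hz.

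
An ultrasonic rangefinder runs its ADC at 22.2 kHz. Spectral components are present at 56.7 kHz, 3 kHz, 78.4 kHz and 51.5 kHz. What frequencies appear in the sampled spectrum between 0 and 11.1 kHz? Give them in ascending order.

3 kHz, 7.1 kHz, 9.9 kHz, 10.4 kHz

fs/2 = 11.1 kHz.
56.7 kHz mod fs = 12.3 kHz.
12.3 kHz > fs/2 = 11.1 kHz, folds to fs − 12.3 kHz = 9.9 kHz.
3 kHz ≤ fs/2 = 11.1 kHz, passes unchanged.
78.4 kHz mod fs = 11.8 kHz.
11.8 kHz > fs/2 = 11.1 kHz, folds to fs − 11.8 kHz = 10.4 kHz.
51.5 kHz mod fs = 7.1 kHz.
7.1 kHz ≤ fs/2 = 11.1 kHz, appears at 7.1 kHz.
Distinct values: {3 kHz, 7.1 kHz, 9.9 kHz, 10.4 kHz}.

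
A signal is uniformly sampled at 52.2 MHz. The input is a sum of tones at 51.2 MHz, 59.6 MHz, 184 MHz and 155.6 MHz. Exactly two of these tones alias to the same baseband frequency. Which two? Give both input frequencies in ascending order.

51.2 MHz, 155.6 MHz

fs/2 = 26.1 MHz.
51.2 MHz > fs/2 = 26.1 MHz, folds to fs − 51.2 MHz = 1 MHz.
59.6 MHz mod fs = 7.4 MHz.
7.4 MHz ≤ fs/2 = 26.1 MHz, appears at 7.4 MHz.
184 MHz mod fs = 27.4 MHz.
27.4 MHz > fs/2 = 26.1 MHz, folds to fs − 27.4 MHz = 24.8 MHz.
155.6 MHz mod fs = 51.2 MHz.
51.2 MHz > fs/2 = 26.1 MHz, folds to fs − 51.2 MHz = 1 MHz.
51.2 MHz and 155.6 MHz both map to 1 MHz.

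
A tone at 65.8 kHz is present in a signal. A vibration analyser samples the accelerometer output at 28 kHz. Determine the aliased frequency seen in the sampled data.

65.8 kHz mod fs = 9.8 kHz.
9.8 kHz ≤ fs/2 = 14 kHz, appears at 9.8 kHz.

9.8 kHz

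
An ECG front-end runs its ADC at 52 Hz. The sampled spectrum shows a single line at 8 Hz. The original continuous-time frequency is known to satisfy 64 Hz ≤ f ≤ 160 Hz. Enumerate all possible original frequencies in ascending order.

Frequencies that alias to 8 Hz are k·fs ± 8 Hz for integer k ≥ 0.
k=0: 8 Hz.
k=1: 44 Hz, 60 Hz.
k=2: 96 Hz, 112 Hz.
k=3: 148 Hz, 164 Hz.
k=4: 200 Hz, 216 Hz.
Within [64 Hz, 160 Hz]: 96 Hz, 112 Hz, 148 Hz.

96 Hz, 112 Hz, 148 Hz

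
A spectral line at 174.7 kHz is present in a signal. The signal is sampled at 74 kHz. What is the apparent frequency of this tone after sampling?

174.7 kHz mod fs = 26.7 kHz.
26.7 kHz ≤ fs/2 = 37 kHz, appears at 26.7 kHz.

26.7 kHz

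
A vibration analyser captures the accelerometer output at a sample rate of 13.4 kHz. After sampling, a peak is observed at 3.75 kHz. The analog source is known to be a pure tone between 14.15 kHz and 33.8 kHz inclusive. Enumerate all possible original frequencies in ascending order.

17.15 kHz, 23.05 kHz, 30.55 kHz

Frequencies that alias to 3.75 kHz are k·fs ± 3.75 kHz for integer k ≥ 0.
k=0: 3.75 kHz.
k=1: 9.65 kHz, 17.15 kHz.
k=2: 23.05 kHz, 30.55 kHz.
k=3: 36.45 kHz, 43.95 kHz.
Within [14.15 kHz, 33.8 kHz]: 17.15 kHz, 23.05 kHz, 30.55 kHz.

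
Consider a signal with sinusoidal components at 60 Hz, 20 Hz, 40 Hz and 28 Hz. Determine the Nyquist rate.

120 Hz

Highest-frequency component: 60 Hz.
Nyquist rate = 2 × 60 Hz = 120 Hz.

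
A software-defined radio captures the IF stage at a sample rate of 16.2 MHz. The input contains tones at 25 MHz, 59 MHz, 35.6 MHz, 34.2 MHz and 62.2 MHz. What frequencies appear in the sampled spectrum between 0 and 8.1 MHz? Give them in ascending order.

fs/2 = 8.1 MHz.
25 MHz mod fs = 8.8 MHz.
8.8 MHz > fs/2 = 8.1 MHz, folds to fs − 8.8 MHz = 7.4 MHz.
59 MHz mod fs = 10.4 MHz.
10.4 MHz > fs/2 = 8.1 MHz, folds to fs − 10.4 MHz = 5.8 MHz.
35.6 MHz mod fs = 3.2 MHz.
3.2 MHz ≤ fs/2 = 8.1 MHz, appears at 3.2 MHz.
34.2 MHz mod fs = 1.8 MHz.
1.8 MHz ≤ fs/2 = 8.1 MHz, appears at 1.8 MHz.
62.2 MHz mod fs = 13.6 MHz.
13.6 MHz > fs/2 = 8.1 MHz, folds to fs − 13.6 MHz = 2.6 MHz.
Distinct values: {1.8 MHz, 2.6 MHz, 3.2 MHz, 5.8 MHz, 7.4 MHz}.

1.8 MHz, 2.6 MHz, 3.2 MHz, 5.8 MHz, 7.4 MHz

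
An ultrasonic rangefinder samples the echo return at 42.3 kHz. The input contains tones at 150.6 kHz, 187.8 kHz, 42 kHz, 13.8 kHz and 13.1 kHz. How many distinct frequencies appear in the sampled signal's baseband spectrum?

4

fs/2 = 21.15 kHz.
150.6 kHz mod fs = 23.7 kHz.
23.7 kHz > fs/2 = 21.15 kHz, folds to fs − 23.7 kHz = 18.6 kHz.
187.8 kHz mod fs = 18.6 kHz.
18.6 kHz ≤ fs/2 = 21.15 kHz, appears at 18.6 kHz.
42 kHz > fs/2 = 21.15 kHz, folds to fs − 42 kHz = 0.3 kHz.
13.8 kHz ≤ fs/2 = 21.15 kHz, passes unchanged.
13.1 kHz ≤ fs/2 = 21.15 kHz, passes unchanged.
Distinct values: {0.3 kHz, 13.1 kHz, 13.8 kHz, 18.6 kHz} → 4.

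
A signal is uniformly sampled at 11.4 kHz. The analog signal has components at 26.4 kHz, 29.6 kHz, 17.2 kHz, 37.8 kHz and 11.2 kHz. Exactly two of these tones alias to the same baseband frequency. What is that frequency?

fs/2 = 5.7 kHz.
26.4 kHz mod fs = 3.6 kHz.
3.6 kHz ≤ fs/2 = 5.7 kHz, appears at 3.6 kHz.
29.6 kHz mod fs = 6.8 kHz.
6.8 kHz > fs/2 = 5.7 kHz, folds to fs − 6.8 kHz = 4.6 kHz.
17.2 kHz mod fs = 5.8 kHz.
5.8 kHz > fs/2 = 5.7 kHz, folds to fs − 5.8 kHz = 5.6 kHz.
37.8 kHz mod fs = 3.6 kHz.
3.6 kHz ≤ fs/2 = 5.7 kHz, appears at 3.6 kHz.
11.2 kHz > fs/2 = 5.7 kHz, folds to fs − 11.2 kHz = 0.2 kHz.
26.4 kHz and 37.8 kHz both map to 3.6 kHz.

3.6 kHz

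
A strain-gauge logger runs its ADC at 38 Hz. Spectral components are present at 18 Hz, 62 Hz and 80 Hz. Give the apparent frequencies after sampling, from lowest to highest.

fs/2 = 19 Hz.
18 Hz ≤ fs/2 = 19 Hz, passes unchanged.
62 Hz mod fs = 24 Hz.
24 Hz > fs/2 = 19 Hz, folds to fs − 24 Hz = 14 Hz.
80 Hz mod fs = 4 Hz.
4 Hz ≤ fs/2 = 19 Hz, appears at 4 Hz.
Distinct values: {4 Hz, 14 Hz, 18 Hz}.

4 Hz, 14 Hz, 18 Hz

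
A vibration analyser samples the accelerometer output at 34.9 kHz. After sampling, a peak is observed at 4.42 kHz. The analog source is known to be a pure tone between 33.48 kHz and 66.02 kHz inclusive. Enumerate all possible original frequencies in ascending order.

39.32 kHz, 65.38 kHz

Frequencies that alias to 4.42 kHz are k·fs ± 4.42 kHz for integer k ≥ 0.
k=0: 4.42 kHz.
k=1: 30.48 kHz, 39.32 kHz.
k=2: 65.38 kHz, 74.22 kHz.
k=3: 100.28 kHz, 109.12 kHz.
Within [33.48 kHz, 66.02 kHz]: 39.32 kHz, 65.38 kHz.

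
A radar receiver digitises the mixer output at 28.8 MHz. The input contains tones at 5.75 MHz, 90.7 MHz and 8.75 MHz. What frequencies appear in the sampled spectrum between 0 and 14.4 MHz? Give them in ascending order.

4.3 MHz, 5.75 MHz, 8.75 MHz

fs/2 = 14.4 MHz.
5.75 MHz ≤ fs/2 = 14.4 MHz, passes unchanged.
90.7 MHz mod fs = 4.3 MHz.
4.3 MHz ≤ fs/2 = 14.4 MHz, appears at 4.3 MHz.
8.75 MHz ≤ fs/2 = 14.4 MHz, passes unchanged.
Distinct values: {4.3 MHz, 5.75 MHz, 8.75 MHz}.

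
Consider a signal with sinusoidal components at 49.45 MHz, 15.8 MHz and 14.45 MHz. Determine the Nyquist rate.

98.9 MHz

Highest-frequency component: 49.45 MHz.
Nyquist rate = 2 × 49.45 MHz = 98.9 MHz.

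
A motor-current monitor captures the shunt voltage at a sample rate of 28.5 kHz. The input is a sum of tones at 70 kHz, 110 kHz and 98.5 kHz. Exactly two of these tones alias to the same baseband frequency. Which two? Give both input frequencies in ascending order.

fs/2 = 14.25 kHz.
70 kHz mod fs = 13 kHz.
13 kHz ≤ fs/2 = 14.25 kHz, appears at 13 kHz.
110 kHz mod fs = 24.5 kHz.
24.5 kHz > fs/2 = 14.25 kHz, folds to fs − 24.5 kHz = 4 kHz.
98.5 kHz mod fs = 13 kHz.
13 kHz ≤ fs/2 = 14.25 kHz, appears at 13 kHz.
70 kHz and 98.5 kHz both map to 13 kHz.

70 kHz, 98.5 kHz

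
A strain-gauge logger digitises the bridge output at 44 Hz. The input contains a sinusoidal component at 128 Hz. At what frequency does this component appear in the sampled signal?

128 Hz mod fs = 40 Hz.
40 Hz > fs/2 = 22 Hz, folds to fs − 40 Hz = 4 Hz.

4 Hz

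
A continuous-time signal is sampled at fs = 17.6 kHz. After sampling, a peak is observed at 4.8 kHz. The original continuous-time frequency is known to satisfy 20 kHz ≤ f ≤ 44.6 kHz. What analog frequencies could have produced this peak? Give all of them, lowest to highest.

Frequencies that alias to 4.8 kHz are k·fs ± 4.8 kHz for integer k ≥ 0.
k=0: 4.8 kHz.
k=1: 12.8 kHz, 22.4 kHz.
k=2: 30.4 kHz, 40 kHz.
k=3: 48 kHz, 57.6 kHz.
Within [20 kHz, 44.6 kHz]: 22.4 kHz, 30.4 kHz, 40 kHz.

22.4 kHz, 30.4 kHz, 40 kHz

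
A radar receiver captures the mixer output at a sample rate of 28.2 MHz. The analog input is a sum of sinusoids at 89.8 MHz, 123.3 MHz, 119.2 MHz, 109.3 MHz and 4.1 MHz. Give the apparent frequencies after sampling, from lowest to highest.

3.5 MHz, 4.1 MHz, 5.2 MHz, 6.4 MHz, 10.5 MHz

fs/2 = 14.1 MHz.
89.8 MHz mod fs = 5.2 MHz.
5.2 MHz ≤ fs/2 = 14.1 MHz, appears at 5.2 MHz.
123.3 MHz mod fs = 10.5 MHz.
10.5 MHz ≤ fs/2 = 14.1 MHz, appears at 10.5 MHz.
119.2 MHz mod fs = 6.4 MHz.
6.4 MHz ≤ fs/2 = 14.1 MHz, appears at 6.4 MHz.
109.3 MHz mod fs = 24.7 MHz.
24.7 MHz > fs/2 = 14.1 MHz, folds to fs − 24.7 MHz = 3.5 MHz.
4.1 MHz ≤ fs/2 = 14.1 MHz, passes unchanged.
Distinct values: {3.5 MHz, 4.1 MHz, 5.2 MHz, 6.4 MHz, 10.5 MHz}.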